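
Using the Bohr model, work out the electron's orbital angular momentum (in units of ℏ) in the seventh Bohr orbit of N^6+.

L_n = nℏ, so L/ℏ = n = 7.

7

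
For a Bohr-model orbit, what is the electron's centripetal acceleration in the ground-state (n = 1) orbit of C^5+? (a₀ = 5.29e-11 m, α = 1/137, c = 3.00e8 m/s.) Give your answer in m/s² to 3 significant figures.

1.96e25 m/s²

r = n²a₀/Z = 8.82e-12 m, v = Zαc/n = 1.31e7 m/s
a = v²/r = (1.31e7)² / 8.82e-12 = 1.96e25 m/s²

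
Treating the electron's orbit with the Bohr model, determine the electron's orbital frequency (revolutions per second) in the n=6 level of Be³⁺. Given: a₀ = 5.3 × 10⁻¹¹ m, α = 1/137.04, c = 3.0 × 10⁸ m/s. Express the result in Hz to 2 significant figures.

r = n²a₀/Z = 4.8 × 10⁻¹⁰ m, v = Zαc/n = 1.5 × 10⁶ m/s
f = v/(2πr) = 4.9 × 10¹⁴ Hz

4.9 × 10¹⁴ Hz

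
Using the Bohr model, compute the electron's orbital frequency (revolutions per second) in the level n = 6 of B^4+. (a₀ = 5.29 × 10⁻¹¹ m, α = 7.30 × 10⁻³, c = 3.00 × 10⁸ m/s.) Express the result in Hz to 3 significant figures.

7.63 × 10¹⁴ Hz

r = n²a₀/Z = 3.81 × 10⁻¹⁰ m, v = Zαc/n = 1.82 × 10⁶ m/s
f = v/(2πr) = 7.63 × 10¹⁴ Hz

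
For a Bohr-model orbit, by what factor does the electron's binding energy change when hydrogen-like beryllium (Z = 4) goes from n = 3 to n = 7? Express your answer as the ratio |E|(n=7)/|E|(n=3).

9/49

|E| ∝ Z^2 · n^-2; with Z fixed, |E| ∝ n^-2.
|E|(n=7)/|E|(n=3) = (7/3)^-2 = 9/49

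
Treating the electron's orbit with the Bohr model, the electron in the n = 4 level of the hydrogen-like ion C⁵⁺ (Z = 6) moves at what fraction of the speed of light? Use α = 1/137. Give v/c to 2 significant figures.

v_n = Zαc/n, so v/c = Zα/n = 6 × 0.0073 / 4 = 0.011

0.011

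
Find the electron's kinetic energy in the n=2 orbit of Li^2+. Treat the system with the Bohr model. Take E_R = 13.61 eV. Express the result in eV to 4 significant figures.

30.62 eV

For a Coulomb orbit the virial theorem gives K = −E_n.
E_n = −E_R·Z²/n², so K = E_R·Z²/n² = 13.61 × 3²/2² = 30.62 eV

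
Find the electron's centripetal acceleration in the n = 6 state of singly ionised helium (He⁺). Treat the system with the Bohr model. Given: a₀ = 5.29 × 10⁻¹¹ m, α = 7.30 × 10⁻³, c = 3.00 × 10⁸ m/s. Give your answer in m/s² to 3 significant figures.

r = n²a₀/Z = 9.52 × 10⁻¹⁰ m, v = Zαc/n = 7.30 × 10⁵ m/s
a = v²/r = (7.30 × 10⁵)² / 9.52 × 10⁻¹⁰ = 5.60 × 10²⁰ m/s²

5.60 × 10²⁰ m/s²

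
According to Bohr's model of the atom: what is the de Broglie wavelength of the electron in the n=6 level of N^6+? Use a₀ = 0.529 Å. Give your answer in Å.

The Bohr quantisation condition is nλ = 2πr_n.
r_n = n²a₀/Z = 2.72 Å
λ = 2πr_n/n = 2π·2.72/6 = 2.85 Å

2.85 Å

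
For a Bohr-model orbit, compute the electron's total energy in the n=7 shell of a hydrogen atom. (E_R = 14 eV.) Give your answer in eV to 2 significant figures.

E_n = −E_R·Z²/n² = −14 × 1²/7² = -0.29 eV

-0.29 eV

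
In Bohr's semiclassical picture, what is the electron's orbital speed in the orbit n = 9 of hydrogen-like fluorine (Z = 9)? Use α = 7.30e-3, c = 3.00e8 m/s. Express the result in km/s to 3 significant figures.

2190 km/s

v_n = Zαc/n = 9 × 0.00730 × 3.00e8 / 9
    = 2190 km/s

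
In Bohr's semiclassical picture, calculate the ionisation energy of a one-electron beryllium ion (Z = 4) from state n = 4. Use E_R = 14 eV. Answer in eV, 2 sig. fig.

E_n = −E_R·Z²/n² = −14 × 4²/4² eV = -14 eV
Ionisation energy = −E_n = 14 eV

14 eV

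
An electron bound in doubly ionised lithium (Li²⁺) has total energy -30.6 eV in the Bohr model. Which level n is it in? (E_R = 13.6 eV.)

2

E_n = −E_R Z²/n² ⇒ n² = E_R Z²/(−E_n) = 13.6 × 3² / 30.6 ≈ 4.00
n = 2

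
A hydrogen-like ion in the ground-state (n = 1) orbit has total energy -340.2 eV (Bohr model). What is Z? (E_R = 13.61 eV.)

E_n = −E_R Z²/n² ⇒ Z² = −E_n n²/E_R = 340.2 × 1² / 13.61 ≈ 25.00
Z = 5

5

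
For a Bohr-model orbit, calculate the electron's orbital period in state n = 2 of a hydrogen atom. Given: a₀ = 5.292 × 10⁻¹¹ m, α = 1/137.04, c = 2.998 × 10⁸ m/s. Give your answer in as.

1216 as

r = n²a₀/Z = 2²·5.292 × 10⁻¹¹/1 = 2.117 × 10⁻¹⁰ m
v = Zαc/n = 1·0.007297·2.998 × 10⁸/2 = 1.094 × 10⁶ m/s
T = 2πr/v = 1.216 × 10⁻¹⁵ s = 1216 as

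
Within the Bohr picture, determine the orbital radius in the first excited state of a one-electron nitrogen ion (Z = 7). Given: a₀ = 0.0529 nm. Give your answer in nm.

0.0302 nm

r_n = n²a₀/Z = 2² × 0.0529 / 7
    = 4 × 0.0529 / 7 = 0.0302 nm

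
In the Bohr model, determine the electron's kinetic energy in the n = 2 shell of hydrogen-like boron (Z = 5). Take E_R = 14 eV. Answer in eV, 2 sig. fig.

For a Coulomb orbit the virial theorem gives K = −E_n.
E_n = −E_R·Z²/n², so K = E_R·Z²/n² = 14 × 5²/2² = 88 eV

88 eV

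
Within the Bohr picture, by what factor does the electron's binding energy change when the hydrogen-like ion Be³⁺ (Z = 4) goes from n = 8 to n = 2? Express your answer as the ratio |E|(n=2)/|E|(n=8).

|E| ∝ Z^2 · n^-2; with Z fixed, |E| ∝ n^-2.
|E|(n=2)/|E|(n=8) = (2/8)^-2 = 16

16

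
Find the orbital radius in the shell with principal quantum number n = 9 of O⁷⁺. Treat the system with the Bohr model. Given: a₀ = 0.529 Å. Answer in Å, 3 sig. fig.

r_n = n²a₀/Z = 9² × 0.529 / 8
    = 81 × 0.529 / 8 = 5.36 Å

5.36 Å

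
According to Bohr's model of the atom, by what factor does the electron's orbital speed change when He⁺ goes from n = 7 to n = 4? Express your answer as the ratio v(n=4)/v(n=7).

v ∝ Z^1 · n^-1; with Z fixed, v ∝ n^-1.
v(n=4)/v(n=7) = (4/7)^-1 = 7/4

7/4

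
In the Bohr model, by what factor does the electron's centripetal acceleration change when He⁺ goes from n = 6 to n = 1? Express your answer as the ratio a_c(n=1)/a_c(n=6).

a_c ∝ Z^3 · n^-4; with Z fixed, a_c ∝ n^-4.
a_c(n=1)/a_c(n=6) = (1/6)^-4 = 1296

1296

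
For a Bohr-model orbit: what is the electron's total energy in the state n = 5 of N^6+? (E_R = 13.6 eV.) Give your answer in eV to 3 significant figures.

-26.7 eV

E_n = −E_R·Z²/n² = −13.6 × 7²/5² = -26.7 eV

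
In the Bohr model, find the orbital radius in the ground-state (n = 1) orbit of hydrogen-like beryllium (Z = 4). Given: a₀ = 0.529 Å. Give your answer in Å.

0.132 Å

r_n = n²a₀/Z = 1² × 0.529 / 4
    = 1 × 0.529 / 4 = 0.132 Å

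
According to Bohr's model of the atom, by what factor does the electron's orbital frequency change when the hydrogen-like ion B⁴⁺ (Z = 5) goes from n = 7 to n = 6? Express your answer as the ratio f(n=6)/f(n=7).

343/216

f ∝ Z^2 · n^-3; with Z fixed, f ∝ n^-3.
f(n=6)/f(n=7) = (6/7)^-3 = 343/216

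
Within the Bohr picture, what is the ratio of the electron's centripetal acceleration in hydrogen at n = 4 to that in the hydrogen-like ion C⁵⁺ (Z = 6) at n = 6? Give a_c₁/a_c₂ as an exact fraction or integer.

3/128

a_c ∝ Z^3 · n^-4
a_c₁/a_c₂ = (1/6)^3 · (4/6)^-4 = 3/128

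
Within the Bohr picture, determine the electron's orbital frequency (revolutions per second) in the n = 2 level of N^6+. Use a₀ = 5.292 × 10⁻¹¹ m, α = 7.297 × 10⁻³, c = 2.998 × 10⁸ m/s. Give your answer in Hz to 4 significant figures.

4.030 × 10¹⁶ Hz

r = n²a₀/Z = 3.024 × 10⁻¹¹ m, v = Zαc/n = 7.657 × 10⁶ m/s
f = v/(2πr) = 4.030 × 10¹⁶ Hz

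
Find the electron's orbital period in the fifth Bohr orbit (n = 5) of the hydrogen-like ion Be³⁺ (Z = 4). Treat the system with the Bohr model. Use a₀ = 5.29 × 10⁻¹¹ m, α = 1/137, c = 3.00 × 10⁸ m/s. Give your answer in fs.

1.19 fs

r = n²a₀/Z = 5²·5.29 × 10⁻¹¹/4 = 3.31 × 10⁻¹⁰ m
v = Zαc/n = 4·0.00730·3.00 × 10⁸/5 = 1.75 × 10⁶ m/s
T = 2πr/v = 1.19 × 10⁻¹⁵ s = 1.19 fs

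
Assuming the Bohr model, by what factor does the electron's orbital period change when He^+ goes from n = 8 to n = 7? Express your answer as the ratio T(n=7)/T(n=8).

T ∝ Z^-2 · n^3; with Z fixed, T ∝ n^3.
T(n=7)/T(n=8) = (7/8)^3 = 343/512

343/512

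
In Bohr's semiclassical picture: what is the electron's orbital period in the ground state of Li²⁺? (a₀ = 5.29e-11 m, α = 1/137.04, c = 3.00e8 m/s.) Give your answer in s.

r = n²a₀/Z = 1²·5.29e-11/3 = 1.76e-11 m
v = Zαc/n = 3·0.00730·3.00e8/1 = 6.57e6 m/s
T = 2πr/v = 1.69e-17 s

1.69e-17 s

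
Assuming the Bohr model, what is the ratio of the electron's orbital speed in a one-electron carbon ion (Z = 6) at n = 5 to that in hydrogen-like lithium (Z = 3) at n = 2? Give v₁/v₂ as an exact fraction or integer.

4/5

v ∝ Z^1 · n^-1
v₁/v₂ = (6/3)^1 · (5/2)^-1 = 4/5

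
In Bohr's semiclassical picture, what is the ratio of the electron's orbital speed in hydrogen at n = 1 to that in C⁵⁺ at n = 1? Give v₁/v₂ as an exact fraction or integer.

v ∝ Z^1 · n^-1
v₁/v₂ = (1/6)^1 · (1/1)^-1 = 1/6

1/6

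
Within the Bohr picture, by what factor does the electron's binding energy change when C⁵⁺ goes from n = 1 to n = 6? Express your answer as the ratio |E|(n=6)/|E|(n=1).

|E| ∝ Z^2 · n^-2; with Z fixed, |E| ∝ n^-2.
|E|(n=6)/|E|(n=1) = (6/1)^-2 = 1/36

1/36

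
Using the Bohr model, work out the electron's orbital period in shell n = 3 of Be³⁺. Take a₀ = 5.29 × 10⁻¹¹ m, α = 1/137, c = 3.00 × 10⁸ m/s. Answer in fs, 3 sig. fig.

0.256 fs

r = n²a₀/Z = 3²·5.29 × 10⁻¹¹/4 = 1.19 × 10⁻¹⁰ m
v = Zαc/n = 4·0.00730·3.00 × 10⁸/3 = 2.92 × 10⁶ m/s
T = 2πr/v = 2.56 × 10⁻¹⁶ s = 0.256 fs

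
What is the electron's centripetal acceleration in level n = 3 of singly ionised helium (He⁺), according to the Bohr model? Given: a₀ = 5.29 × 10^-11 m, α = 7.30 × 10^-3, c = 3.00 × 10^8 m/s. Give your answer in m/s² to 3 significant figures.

r = n²a₀/Z = 2.38 × 10^-10 m, v = Zαc/n = 1.46 × 10^6 m/s
a = v²/r = (1.46 × 10^6)² / 2.38 × 10^-10 = 8.95 × 10^21 m/s²

8.95 × 10^21 m/s²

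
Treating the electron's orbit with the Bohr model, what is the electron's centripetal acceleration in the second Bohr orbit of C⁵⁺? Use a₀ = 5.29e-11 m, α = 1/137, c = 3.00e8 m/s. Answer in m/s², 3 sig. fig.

1.22e24 m/s²

r = n²a₀/Z = 3.53e-11 m, v = Zαc/n = 6.57e6 m/s
a = v²/r = (6.57e6)² / 3.53e-11 = 1.22e24 m/s²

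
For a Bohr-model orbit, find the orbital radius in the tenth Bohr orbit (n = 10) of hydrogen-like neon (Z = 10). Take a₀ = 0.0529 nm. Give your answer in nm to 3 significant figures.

0.529 nm

r_n = n²a₀/Z = 10² × 0.0529 / 10
    = 100 × 0.0529 / 10 = 0.529 nm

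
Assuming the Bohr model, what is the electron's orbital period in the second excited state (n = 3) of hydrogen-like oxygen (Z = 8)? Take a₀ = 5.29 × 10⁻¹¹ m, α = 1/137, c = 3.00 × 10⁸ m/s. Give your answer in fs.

0.0640 fs

r = n²a₀/Z = 3²·5.29 × 10⁻¹¹/8 = 5.95 × 10⁻¹¹ m
v = Zαc/n = 8·0.00730·3.00 × 10⁸/3 = 5.84 × 10⁶ m/s
T = 2πr/v = 6.40 × 10⁻¹⁷ s = 0.0640 fs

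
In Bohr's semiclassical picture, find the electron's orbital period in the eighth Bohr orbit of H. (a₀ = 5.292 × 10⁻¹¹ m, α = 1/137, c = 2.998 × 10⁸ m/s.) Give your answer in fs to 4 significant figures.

r = n²a₀/Z = 8²·5.292 × 10⁻¹¹/1 = 3.387 × 10⁻⁹ m
v = Zαc/n = 1·0.007299·2.998 × 10⁸/8 = 2.735 × 10⁵ m/s
T = 2πr/v = 7.780 × 10⁻¹⁴ s = 77.80 fs

77.80 fs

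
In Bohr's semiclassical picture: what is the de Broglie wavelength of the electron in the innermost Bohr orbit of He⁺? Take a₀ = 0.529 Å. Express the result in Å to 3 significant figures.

1.66 Å

The Bohr quantisation condition is nλ = 2πr_n.
r_n = n²a₀/Z = 0.265 Å
λ = 2πr_n/n = 2π·0.265/1 = 1.66 Å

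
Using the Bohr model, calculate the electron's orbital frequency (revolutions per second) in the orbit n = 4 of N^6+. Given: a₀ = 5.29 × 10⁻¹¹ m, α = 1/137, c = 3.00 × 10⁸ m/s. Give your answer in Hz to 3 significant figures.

5.04 × 10¹⁵ Hz

r = n²a₀/Z = 1.21 × 10⁻¹⁰ m, v = Zαc/n = 3.83 × 10⁶ m/s
f = v/(2πr) = 5.04 × 10¹⁵ Hz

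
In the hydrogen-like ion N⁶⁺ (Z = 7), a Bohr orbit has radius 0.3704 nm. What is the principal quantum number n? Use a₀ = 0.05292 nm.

7

r_n = n²a₀/Z ⇒ n² = rZ/a₀ = 0.3704 × 7 / 0.05292 ≈ 48.99
n = 7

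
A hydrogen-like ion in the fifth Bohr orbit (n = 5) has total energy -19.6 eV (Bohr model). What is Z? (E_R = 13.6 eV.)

6

E_n = −E_R Z²/n² ⇒ Z² = −E_n n²/E_R = 19.6 × 5² / 13.6 ≈ 36.03
Z = 6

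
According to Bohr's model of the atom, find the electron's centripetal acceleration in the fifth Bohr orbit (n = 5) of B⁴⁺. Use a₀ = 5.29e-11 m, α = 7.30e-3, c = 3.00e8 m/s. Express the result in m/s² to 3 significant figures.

1.81e22 m/s²

r = n²a₀/Z = 2.64e-10 m, v = Zαc/n = 2.19e6 m/s
a = v²/r = (2.19e6)² / 2.64e-10 = 1.81e22 m/s²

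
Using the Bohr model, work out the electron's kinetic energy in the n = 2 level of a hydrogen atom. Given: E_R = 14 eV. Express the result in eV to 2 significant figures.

For a Coulomb orbit the virial theorem gives K = −E_n.
E_n = −E_R·Z²/n², so K = E_R·Z²/n² = 14 × 1²/2² = 3.5 eV

3.5 eV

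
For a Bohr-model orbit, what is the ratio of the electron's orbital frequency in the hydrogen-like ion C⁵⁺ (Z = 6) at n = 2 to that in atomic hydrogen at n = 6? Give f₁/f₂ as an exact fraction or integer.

972

f ∝ Z^2 · n^-3
f₁/f₂ = (6/1)^2 · (2/6)^-3 = 972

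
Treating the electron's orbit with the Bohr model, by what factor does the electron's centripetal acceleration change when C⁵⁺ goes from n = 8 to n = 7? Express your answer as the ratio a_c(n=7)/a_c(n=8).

4096/2401

a_c ∝ Z^3 · n^-4; with Z fixed, a_c ∝ n^-4.
a_c(n=7)/a_c(n=8) = (7/8)^-4 = 4096/2401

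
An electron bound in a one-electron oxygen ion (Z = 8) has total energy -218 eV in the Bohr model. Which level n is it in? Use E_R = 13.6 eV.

E_n = −E_R Z²/n² ⇒ n² = E_R Z²/(−E_n) = 13.6 × 8² / 218 ≈ 3.99
n = 2

2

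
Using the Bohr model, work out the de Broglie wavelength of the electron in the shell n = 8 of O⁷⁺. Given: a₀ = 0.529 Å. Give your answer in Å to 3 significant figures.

The Bohr quantisation condition is nλ = 2πr_n.
r_n = n²a₀/Z = 4.23 Å
λ = 2πr_n/n = 2π·4.23/8 = 3.32 Å

3.32 Å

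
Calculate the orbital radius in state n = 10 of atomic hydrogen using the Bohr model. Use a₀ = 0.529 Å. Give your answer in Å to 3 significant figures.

52.9 Å

r_n = n²a₀/Z = 10² × 0.529 / 1
    = 100 × 0.529 / 1 = 52.9 Å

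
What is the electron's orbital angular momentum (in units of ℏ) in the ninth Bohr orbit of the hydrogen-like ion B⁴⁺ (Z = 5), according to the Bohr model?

9

L_n = nℏ, so L/ℏ = n = 9.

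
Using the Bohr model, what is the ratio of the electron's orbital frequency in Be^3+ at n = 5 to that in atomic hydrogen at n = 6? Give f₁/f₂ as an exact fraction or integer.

f ∝ Z^2 · n^-3
f₁/f₂ = (4/1)^2 · (5/6)^-3 = 3456/125

3456/125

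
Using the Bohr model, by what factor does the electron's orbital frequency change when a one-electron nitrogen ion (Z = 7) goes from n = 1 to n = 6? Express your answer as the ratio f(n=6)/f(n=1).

f ∝ Z^2 · n^-3; with Z fixed, f ∝ n^-3.
f(n=6)/f(n=1) = (6/1)^-3 = 1/216

1/216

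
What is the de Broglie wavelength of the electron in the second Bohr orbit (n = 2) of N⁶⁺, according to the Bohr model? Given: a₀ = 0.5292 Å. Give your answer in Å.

The Bohr quantisation condition is nλ = 2πr_n.
r_n = n²a₀/Z = 0.3024 Å
λ = 2πr_n/n = 2π·0.3024/2 = 0.9500 Å

0.9500 Å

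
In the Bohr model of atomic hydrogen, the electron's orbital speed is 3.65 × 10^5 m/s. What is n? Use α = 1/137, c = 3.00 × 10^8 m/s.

v_n = Zαc/n ⇒ n = Zαc/v = 1 × 0.00730 × 3.00 × 10^8 / 3.65 × 10^5 ≈ 6.00
n = 6

6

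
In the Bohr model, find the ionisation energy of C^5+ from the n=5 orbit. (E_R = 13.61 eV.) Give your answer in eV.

19.60 eV

E_n = −E_R·Z²/n² = −13.61 × 6²/5² eV = -19.60 eV
Ionisation energy = −E_n = 19.60 eV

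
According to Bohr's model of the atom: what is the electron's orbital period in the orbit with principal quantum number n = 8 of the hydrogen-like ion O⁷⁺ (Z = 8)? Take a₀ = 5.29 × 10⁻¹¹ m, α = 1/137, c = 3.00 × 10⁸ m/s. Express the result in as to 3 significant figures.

1210 as

r = n²a₀/Z = 8²·5.29 × 10⁻¹¹/8 = 4.23 × 10⁻¹⁰ m
v = Zαc/n = 8·0.00730·3.00 × 10⁸/8 = 2.19 × 10⁶ m/s
T = 2πr/v = 1.21 × 10⁻¹⁵ s = 1210 as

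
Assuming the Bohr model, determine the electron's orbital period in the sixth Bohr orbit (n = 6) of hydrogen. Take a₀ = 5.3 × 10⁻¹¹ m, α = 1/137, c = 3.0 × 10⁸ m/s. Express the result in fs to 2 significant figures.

33 fs

r = n²a₀/Z = 6²·5.3 × 10⁻¹¹/1 = 1.9 × 10⁻⁹ m
v = Zαc/n = 1·0.0073·3.0 × 10⁸/6 = 3.6 × 10⁵ m/s
T = 2πr/v = 3.3 × 10⁻¹⁴ s = 33 fs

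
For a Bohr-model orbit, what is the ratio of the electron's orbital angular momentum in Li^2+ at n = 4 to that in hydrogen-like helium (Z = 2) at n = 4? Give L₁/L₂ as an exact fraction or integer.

1

L = nℏ is independent of Z.
L₁/L₂ = n₁/n₂ = 4/4 = 1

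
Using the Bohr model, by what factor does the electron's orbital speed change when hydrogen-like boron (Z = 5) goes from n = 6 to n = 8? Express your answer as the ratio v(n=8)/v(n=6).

3/4

v ∝ Z^1 · n^-1; with Z fixed, v ∝ n^-1.
v(n=8)/v(n=6) = (8/6)^-1 = 3/4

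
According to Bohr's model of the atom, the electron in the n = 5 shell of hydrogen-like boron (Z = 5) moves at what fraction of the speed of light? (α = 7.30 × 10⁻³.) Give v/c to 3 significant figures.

v_n = Zαc/n, so v/c = Zα/n = 5 × 0.00730 / 5 = 0.00730

0.00730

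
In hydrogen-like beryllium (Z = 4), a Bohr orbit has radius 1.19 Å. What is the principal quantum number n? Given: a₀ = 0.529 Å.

3

r_n = n²a₀/Z ⇒ n² = rZ/a₀ = 1.19 × 4 / 0.529 ≈ 9.00
n = 3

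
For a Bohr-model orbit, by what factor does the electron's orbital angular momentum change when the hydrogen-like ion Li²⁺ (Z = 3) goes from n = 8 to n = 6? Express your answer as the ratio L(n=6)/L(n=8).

L = nℏ depends only on n, so L ∝ n.
L(n=6)/L(n=8) = (6/8)^1 = 3/4

3/4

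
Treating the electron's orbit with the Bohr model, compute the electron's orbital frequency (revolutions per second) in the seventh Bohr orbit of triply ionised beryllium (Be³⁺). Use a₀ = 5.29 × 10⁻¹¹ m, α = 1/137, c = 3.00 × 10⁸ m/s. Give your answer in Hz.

3.07 × 10¹⁴ Hz

r = n²a₀/Z = 6.48 × 10⁻¹⁰ m, v = Zαc/n = 1.25 × 10⁶ m/s
f = v/(2πr) = 3.07 × 10¹⁴ Hz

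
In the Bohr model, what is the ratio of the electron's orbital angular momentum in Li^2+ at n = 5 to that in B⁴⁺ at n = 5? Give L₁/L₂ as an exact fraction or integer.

L = nℏ is independent of Z.
L₁/L₂ = n₁/n₂ = 5/5 = 1

1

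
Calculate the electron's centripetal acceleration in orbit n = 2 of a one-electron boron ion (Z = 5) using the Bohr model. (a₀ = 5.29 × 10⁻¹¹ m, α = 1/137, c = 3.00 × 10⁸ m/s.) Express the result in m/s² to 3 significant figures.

r = n²a₀/Z = 4.23 × 10⁻¹¹ m, v = Zαc/n = 5.47 × 10⁶ m/s
a = v²/r = (5.47 × 10⁶)² / 4.23 × 10⁻¹¹ = 7.08 × 10²³ m/s²

7.08 × 10²³ m/s²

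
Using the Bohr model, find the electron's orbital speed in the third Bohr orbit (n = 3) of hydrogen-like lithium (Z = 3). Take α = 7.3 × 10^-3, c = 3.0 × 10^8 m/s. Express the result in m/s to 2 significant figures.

v_n = Zαc/n = 3 × 0.0073 × 3.0 × 10^8 / 3
    = 2.2 × 10^6 m/s

2.2 × 10^6 m/s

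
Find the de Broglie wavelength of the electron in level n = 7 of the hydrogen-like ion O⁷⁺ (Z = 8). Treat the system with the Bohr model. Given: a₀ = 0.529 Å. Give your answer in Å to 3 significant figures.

The Bohr quantisation condition is nλ = 2πr_n.
r_n = n²a₀/Z = 3.24 Å
λ = 2πr_n/n = 2π·3.24/7 = 2.91 Å

2.91 Å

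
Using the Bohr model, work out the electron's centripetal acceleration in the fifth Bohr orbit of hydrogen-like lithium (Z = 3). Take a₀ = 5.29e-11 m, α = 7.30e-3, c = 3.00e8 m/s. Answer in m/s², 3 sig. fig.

3.92e21 m/s²

r = n²a₀/Z = 4.41e-10 m, v = Zαc/n = 1.31e6 m/s
a = v²/r = (1.31e6)² / 4.41e-10 = 3.92e21 m/s²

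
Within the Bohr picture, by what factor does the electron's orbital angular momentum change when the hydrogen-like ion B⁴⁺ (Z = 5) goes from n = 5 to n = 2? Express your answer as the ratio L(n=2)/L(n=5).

2/5

L = nℏ depends only on n, so L ∝ n.
L(n=2)/L(n=5) = (2/5)^1 = 2/5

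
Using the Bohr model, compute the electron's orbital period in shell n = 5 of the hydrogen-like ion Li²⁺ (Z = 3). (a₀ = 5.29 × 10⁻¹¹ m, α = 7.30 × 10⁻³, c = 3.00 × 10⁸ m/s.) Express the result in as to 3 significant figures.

2110 as

r = n²a₀/Z = 5²·5.29 × 10⁻¹¹/3 = 4.41 × 10⁻¹⁰ m
v = Zαc/n = 3·0.00730·3.00 × 10⁸/5 = 1.31 × 10⁶ m/s
T = 2πr/v = 2.11 × 10⁻¹⁵ s = 2110 as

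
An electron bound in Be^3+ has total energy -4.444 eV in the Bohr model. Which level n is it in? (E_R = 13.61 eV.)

E_n = −E_R Z²/n² ⇒ n² = E_R Z²/(−E_n) = 13.61 × 4² / 4.444 ≈ 49.00
n = 7

7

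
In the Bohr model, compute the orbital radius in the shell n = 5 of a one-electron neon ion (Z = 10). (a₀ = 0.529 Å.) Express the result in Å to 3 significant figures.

1.32 Å

r_n = n²a₀/Z = 5² × 0.529 / 10
    = 25 × 0.529 / 10 = 1.32 Å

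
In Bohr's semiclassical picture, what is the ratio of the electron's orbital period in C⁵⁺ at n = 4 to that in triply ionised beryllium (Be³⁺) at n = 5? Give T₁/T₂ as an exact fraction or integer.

256/1125

T ∝ Z^-2 · n^3
T₁/T₂ = (6/4)^-2 · (4/5)^3 = 256/1125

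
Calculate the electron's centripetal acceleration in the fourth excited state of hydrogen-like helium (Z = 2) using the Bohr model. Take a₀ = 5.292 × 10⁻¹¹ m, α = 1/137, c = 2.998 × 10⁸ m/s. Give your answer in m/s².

1.158 × 10²¹ m/s²

r = n²a₀/Z = 6.615 × 10⁻¹⁰ m, v = Zαc/n = 8.753 × 10⁵ m/s
a = v²/r = (8.753 × 10⁵)² / 6.615 × 10⁻¹⁰ = 1.158 × 10²¹ m/s²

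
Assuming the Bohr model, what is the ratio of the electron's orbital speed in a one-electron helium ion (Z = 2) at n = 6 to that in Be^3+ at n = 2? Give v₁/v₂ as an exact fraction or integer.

v ∝ Z^1 · n^-1
v₁/v₂ = (2/4)^1 · (6/2)^-1 = 1/6

1/6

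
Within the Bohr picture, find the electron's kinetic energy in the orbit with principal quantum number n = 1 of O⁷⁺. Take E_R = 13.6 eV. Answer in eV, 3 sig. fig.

870 eV

For a Coulomb orbit the virial theorem gives K = −E_n.
E_n = −E_R·Z²/n², so K = E_R·Z²/n² = 13.6 × 8²/1² = 870 eV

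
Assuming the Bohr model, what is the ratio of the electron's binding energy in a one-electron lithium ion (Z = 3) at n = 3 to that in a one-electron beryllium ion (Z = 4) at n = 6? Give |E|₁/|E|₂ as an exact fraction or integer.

|E| ∝ Z^2 · n^-2
|E|₁/|E|₂ = (3/4)^2 · (3/6)^-2 = 9/4

9/4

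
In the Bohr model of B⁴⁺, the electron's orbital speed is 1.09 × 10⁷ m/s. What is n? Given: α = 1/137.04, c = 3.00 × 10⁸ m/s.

1

v_n = Zαc/n ⇒ n = Zαc/v = 5 × 0.00730 × 3.00 × 10⁸ / 1.09 × 10⁷ ≈ 1.00
n = 1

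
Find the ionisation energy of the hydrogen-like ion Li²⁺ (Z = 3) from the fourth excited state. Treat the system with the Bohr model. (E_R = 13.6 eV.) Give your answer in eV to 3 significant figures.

E_n = −E_R·Z²/n² = −13.6 × 3²/5² eV = -4.90 eV
Ionisation energy = −E_n = 4.90 eV

4.90 eV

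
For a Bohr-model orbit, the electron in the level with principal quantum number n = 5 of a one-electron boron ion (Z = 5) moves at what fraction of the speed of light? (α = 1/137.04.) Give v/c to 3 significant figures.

v_n = Zαc/n, so v/c = Zα/n = 5 × 0.00730 / 5 = 0.00730

0.00730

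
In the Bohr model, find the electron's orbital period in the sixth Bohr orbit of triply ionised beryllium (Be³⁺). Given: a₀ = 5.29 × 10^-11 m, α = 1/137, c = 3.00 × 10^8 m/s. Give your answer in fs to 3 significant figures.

r = n²a₀/Z = 6²·5.29 × 10^-11/4 = 4.76 × 10^-10 m
v = Zαc/n = 4·0.00730·3.00 × 10^8/6 = 1.46 × 10^6 m/s
T = 2πr/v = 2.05 × 10^-15 s = 2.05 fs

2.05 fs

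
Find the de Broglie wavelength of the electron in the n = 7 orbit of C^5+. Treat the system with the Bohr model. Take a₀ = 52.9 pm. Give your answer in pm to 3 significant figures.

The Bohr quantisation condition is nλ = 2πr_n.
r_n = n²a₀/Z = 432 pm
λ = 2πr_n/n = 2π·432/7 = 388 pm

388 pm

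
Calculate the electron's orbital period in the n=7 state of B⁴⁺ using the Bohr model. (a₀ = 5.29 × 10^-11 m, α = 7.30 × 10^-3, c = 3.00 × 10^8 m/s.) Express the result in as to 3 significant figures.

r = n²a₀/Z = 7²·5.29 × 10^-11/5 = 5.18 × 10^-10 m
v = Zαc/n = 5·0.00730·3.00 × 10^8/7 = 1.56 × 10^6 m/s
T = 2πr/v = 2.08 × 10^-15 s = 2080 as

2080 as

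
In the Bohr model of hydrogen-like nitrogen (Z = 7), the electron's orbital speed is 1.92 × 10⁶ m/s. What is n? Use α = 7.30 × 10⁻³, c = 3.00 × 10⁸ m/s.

v_n = Zαc/n ⇒ n = Zαc/v = 7 × 0.00730 × 3.00 × 10⁸ / 1.92 × 10⁶ ≈ 7.98
n = 8

8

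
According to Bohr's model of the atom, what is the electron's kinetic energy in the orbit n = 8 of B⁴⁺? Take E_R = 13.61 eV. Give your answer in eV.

5.316 eV

For a Coulomb orbit the virial theorem gives K = −E_n.
E_n = −E_R·Z²/n², so K = E_R·Z²/n² = 13.61 × 5²/8² = 5.316 eV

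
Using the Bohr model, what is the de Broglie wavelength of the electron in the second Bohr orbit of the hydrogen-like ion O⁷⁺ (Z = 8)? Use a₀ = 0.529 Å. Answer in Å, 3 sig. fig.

0.831 Å

The Bohr quantisation condition is nλ = 2πr_n.
r_n = n²a₀/Z = 0.265 Å
λ = 2πr_n/n = 2π·0.265/2 = 0.831 Å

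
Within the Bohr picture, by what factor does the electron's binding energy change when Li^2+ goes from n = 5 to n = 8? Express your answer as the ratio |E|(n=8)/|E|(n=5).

25/64

|E| ∝ Z^2 · n^-2; with Z fixed, |E| ∝ n^-2.
|E|(n=8)/|E|(n=5) = (8/5)^-2 = 25/64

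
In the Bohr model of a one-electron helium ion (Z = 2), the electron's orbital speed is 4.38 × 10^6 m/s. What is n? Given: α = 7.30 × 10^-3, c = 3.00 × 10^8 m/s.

v_n = Zαc/n ⇒ n = Zαc/v = 2 × 0.00730 × 3.00 × 10^8 / 4.38 × 10^6 ≈ 1.00
n = 1

1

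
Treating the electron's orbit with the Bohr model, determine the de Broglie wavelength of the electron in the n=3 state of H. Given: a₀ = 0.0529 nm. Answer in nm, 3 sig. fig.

The Bohr quantisation condition is nλ = 2πr_n.
r_n = n²a₀/Z = 0.476 nm
λ = 2πr_n/n = 2π·0.476/3 = 0.997 nm

0.997 nm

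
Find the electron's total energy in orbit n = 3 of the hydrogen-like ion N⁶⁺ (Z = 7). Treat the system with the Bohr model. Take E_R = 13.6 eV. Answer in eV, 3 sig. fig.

E_n = −E_R·Z²/n² = −13.6 × 7²/3² = -74.0 eV

-74.0 eV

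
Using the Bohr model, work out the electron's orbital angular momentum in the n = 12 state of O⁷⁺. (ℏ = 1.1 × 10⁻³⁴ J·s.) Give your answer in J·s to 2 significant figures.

1.3 × 10⁻³³ J·s

L_n = nℏ = 12 × 1.1 × 10⁻³⁴ = 1.3 × 10⁻³³ J·s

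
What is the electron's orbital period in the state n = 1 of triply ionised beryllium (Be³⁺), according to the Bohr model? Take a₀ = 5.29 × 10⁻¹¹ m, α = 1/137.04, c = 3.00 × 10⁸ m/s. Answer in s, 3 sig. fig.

r = n²a₀/Z = 1²·5.29 × 10⁻¹¹/4 = 1.32 × 10⁻¹¹ m
v = Zαc/n = 4·0.00730·3.00 × 10⁸/1 = 8.76 × 10⁶ m/s
T = 2πr/v = 9.49 × 10⁻¹⁸ s

9.49 × 10⁻¹⁸ s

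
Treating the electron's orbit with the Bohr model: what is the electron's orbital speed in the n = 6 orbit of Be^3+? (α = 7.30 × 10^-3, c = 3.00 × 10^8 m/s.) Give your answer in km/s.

v_n = Zαc/n = 4 × 0.00730 × 3.00 × 10^8 / 6
    = 1460 km/s

1460 km/s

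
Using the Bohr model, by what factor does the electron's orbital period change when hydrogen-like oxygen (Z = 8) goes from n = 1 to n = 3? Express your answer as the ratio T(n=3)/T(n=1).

T ∝ Z^-2 · n^3; with Z fixed, T ∝ n^3.
T(n=3)/T(n=1) = (3/1)^3 = 27

27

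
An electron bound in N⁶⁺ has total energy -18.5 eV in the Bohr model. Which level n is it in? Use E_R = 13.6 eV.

6

E_n = −E_R Z²/n² ⇒ n² = E_R Z²/(−E_n) = 13.6 × 7² / 18.5 ≈ 36.02
n = 6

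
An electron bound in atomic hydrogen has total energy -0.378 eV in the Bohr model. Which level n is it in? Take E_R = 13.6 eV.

E_n = −E_R Z²/n² ⇒ n² = E_R Z²/(−E_n) = 13.6 × 1² / 0.378 ≈ 35.98
n = 6

6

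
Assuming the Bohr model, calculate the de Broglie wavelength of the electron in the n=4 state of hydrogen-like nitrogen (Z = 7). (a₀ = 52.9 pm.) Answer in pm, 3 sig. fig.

190 pm

The Bohr quantisation condition is nλ = 2πr_n.
r_n = n²a₀/Z = 121 pm
λ = 2πr_n/n = 2π·121/4 = 190 pm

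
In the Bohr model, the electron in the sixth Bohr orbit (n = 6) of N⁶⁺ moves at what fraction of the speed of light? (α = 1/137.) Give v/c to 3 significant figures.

v_n = Zαc/n, so v/c = Zα/n = 7 × 0.00730 / 6 = 0.00852

0.00852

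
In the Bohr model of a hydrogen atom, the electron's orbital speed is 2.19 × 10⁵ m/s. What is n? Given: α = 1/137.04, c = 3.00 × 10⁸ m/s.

10

v_n = Zαc/n ⇒ n = Zαc/v = 1 × 0.00730 × 3.00 × 10⁸ / 2.19 × 10⁵ ≈ 10.00
n = 10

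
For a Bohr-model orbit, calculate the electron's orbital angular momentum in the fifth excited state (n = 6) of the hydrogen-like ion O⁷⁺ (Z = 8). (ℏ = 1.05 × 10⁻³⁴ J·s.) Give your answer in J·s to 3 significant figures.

6.30 × 10⁻³⁴ J·s

L_n = nℏ = 6 × 1.05 × 10⁻³⁴ = 6.30 × 10⁻³⁴ J·s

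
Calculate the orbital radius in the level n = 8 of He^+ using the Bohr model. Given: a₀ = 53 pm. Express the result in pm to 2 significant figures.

r_n = n²a₀/Z = 8² × 53 / 2
    = 64 × 53 / 2 = 1700 pm

1700 pm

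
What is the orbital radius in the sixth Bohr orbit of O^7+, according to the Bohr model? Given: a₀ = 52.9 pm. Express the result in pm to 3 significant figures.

238 pm

r_n = n²a₀/Z = 6² × 52.9 / 8
    = 36 × 52.9 / 8 = 238 pm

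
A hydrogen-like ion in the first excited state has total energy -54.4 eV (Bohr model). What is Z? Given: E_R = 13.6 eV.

E_n = −E_R Z²/n² ⇒ Z² = −E_n n²/E_R = 54.4 × 2² / 13.6 ≈ 16.00
Z = 4

4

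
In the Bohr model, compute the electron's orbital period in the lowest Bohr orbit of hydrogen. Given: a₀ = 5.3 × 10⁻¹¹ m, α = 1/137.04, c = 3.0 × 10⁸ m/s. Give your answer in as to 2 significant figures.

r = n²a₀/Z = 1²·5.3 × 10⁻¹¹/1 = 5.3 × 10⁻¹¹ m
v = Zαc/n = 1·0.0073·3.0 × 10⁸/1 = 2.2 × 10⁶ m/s
T = 2πr/v = 1.5 × 10⁻¹⁶ s = 150 as

150 as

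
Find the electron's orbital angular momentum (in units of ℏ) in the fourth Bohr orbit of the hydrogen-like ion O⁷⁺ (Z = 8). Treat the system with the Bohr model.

4

L_n = nℏ, so L/ℏ = n = 4.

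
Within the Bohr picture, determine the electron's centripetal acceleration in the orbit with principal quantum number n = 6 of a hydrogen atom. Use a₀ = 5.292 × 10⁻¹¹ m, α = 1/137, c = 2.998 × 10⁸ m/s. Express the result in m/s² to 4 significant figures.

6.982 × 10¹⁹ m/s²

r = n²a₀/Z = 1.905 × 10⁻⁹ m, v = Zαc/n = 3.647 × 10⁵ m/s
a = v²/r = (3.647 × 10⁵)² / 1.905 × 10⁻⁹ = 6.982 × 10¹⁹ m/s²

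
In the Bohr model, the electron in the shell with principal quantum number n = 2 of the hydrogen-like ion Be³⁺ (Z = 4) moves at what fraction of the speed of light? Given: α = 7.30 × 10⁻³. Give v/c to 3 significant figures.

v_n = Zαc/n, so v/c = Zα/n = 4 × 0.00730 / 2 = 0.0146

0.0146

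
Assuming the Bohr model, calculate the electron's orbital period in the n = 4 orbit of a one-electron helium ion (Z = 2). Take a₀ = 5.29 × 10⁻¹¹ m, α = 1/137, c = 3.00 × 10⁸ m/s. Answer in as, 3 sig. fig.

2430 as

r = n²a₀/Z = 4²·5.29 × 10⁻¹¹/2 = 4.23 × 10⁻¹⁰ m
v = Zαc/n = 2·0.00730·3.00 × 10⁸/4 = 1.09 × 10⁶ m/s
T = 2πr/v = 2.43 × 10⁻¹⁵ s = 2430 as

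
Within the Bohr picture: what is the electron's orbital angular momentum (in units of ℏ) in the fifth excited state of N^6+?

L_n = nℏ, so L/ℏ = n = 6.

6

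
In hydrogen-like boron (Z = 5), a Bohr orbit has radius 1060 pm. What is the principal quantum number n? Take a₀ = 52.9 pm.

r_n = n²a₀/Z ⇒ n² = rZ/a₀ = 1060 × 5 / 52.9 ≈ 100.19
n = 10

10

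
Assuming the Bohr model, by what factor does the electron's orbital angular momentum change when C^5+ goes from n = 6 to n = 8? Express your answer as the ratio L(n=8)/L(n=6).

L = nℏ depends only on n, so L ∝ n.
L(n=8)/L(n=6) = (8/6)^1 = 4/3

4/3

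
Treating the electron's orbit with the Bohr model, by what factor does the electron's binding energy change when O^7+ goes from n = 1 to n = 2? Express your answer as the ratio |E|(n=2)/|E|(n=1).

|E| ∝ Z^2 · n^-2; with Z fixed, |E| ∝ n^-2.
|E|(n=2)/|E|(n=1) = (2/1)^-2 = 1/4

1/4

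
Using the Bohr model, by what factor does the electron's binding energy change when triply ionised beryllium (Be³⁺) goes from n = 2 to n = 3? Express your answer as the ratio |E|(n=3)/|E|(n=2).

|E| ∝ Z^2 · n^-2; with Z fixed, |E| ∝ n^-2.
|E|(n=3)/|E|(n=2) = (3/2)^-2 = 4/9

4/9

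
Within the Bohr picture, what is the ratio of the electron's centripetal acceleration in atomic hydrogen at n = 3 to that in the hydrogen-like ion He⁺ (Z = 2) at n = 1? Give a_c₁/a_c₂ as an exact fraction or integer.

1/648

a_c ∝ Z^3 · n^-4
a_c₁/a_c₂ = (1/2)^3 · (3/1)^-4 = 1/648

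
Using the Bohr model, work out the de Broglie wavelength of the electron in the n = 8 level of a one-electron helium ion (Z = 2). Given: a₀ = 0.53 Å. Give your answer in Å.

13 Å

The Bohr quantisation condition is nλ = 2πr_n.
r_n = n²a₀/Z = 17 Å
λ = 2πr_n/n = 2π·17/8 = 13 Å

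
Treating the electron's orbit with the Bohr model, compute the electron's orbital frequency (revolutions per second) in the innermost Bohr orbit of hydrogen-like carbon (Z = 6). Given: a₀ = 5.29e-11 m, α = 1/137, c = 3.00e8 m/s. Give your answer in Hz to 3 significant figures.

2.37e17 Hz

r = n²a₀/Z = 8.82e-12 m, v = Zαc/n = 1.31e7 m/s
f = v/(2πr) = 2.37e17 Hz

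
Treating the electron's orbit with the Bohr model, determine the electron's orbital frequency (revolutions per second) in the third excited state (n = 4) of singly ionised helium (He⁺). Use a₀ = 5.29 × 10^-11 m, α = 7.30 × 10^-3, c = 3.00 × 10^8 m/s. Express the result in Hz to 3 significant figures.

r = n²a₀/Z = 4.23 × 10^-10 m, v = Zαc/n = 1.09 × 10^6 m/s
f = v/(2πr) = 4.12 × 10^14 Hz

4.12 × 10^14 Hz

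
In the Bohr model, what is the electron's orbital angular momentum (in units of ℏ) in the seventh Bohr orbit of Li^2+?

L_n = nℏ, so L/ℏ = n = 7.

7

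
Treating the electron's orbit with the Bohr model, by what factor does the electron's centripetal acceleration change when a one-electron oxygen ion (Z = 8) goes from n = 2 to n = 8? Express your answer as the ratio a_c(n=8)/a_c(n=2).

a_c ∝ Z^3 · n^-4; with Z fixed, a_c ∝ n^-4.
a_c(n=8)/a_c(n=2) = (8/2)^-4 = 1/256

1/256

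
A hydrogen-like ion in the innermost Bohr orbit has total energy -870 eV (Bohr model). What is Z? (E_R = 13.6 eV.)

8

E_n = −E_R Z²/n² ⇒ Z² = −E_n n²/E_R = 870 × 1² / 13.6 ≈ 63.97
Z = 8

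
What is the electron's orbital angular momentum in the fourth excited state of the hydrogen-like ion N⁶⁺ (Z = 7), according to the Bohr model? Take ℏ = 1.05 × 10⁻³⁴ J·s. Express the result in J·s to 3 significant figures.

5.25 × 10⁻³⁴ J·s

L_n = nℏ = 5 × 1.05 × 10⁻³⁴ = 5.25 × 10⁻³⁴ J·s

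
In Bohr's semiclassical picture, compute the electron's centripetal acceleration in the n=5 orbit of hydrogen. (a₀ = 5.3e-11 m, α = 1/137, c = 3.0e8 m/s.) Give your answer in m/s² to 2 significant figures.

r = n²a₀/Z = 1.3e-9 m, v = Zαc/n = 4.4e5 m/s
a = v²/r = (4.4e5)² / 1.3e-9 = 1.4e20 m/s²

1.4e20 m/s²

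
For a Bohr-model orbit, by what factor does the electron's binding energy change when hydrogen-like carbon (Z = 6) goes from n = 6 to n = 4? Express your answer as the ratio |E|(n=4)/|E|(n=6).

|E| ∝ Z^2 · n^-2; with Z fixed, |E| ∝ n^-2.
|E|(n=4)/|E|(n=6) = (4/6)^-2 = 9/4

9/4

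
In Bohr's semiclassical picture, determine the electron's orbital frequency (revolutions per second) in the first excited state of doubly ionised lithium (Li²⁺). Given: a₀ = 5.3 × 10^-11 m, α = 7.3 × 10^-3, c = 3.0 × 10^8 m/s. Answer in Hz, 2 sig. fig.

7.4 × 10^15 Hz

r = n²a₀/Z = 7.1 × 10^-11 m, v = Zαc/n = 3.3 × 10^6 m/s
f = v/(2πr) = 7.4 × 10^15 Hz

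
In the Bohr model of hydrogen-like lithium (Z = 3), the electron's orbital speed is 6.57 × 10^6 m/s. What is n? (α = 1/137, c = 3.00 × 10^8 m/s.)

v_n = Zαc/n ⇒ n = Zαc/v = 3 × 0.00730 × 3.00 × 10^8 / 6.57 × 10^6 ≈ 1.00
n = 1

1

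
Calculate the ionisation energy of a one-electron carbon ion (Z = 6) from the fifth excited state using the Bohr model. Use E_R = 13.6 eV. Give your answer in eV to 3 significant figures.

13.6 eV

E_n = −E_R·Z²/n² = −13.6 × 6²/6² eV = -13.6 eV
Ionisation energy = −E_n = 13.6 eV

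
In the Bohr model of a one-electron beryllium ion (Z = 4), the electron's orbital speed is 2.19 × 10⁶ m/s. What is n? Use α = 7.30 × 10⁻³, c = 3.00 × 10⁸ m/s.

4

v_n = Zαc/n ⇒ n = Zαc/v = 4 × 0.00730 × 3.00 × 10⁸ / 2.19 × 10⁶ ≈ 4.00
n = 4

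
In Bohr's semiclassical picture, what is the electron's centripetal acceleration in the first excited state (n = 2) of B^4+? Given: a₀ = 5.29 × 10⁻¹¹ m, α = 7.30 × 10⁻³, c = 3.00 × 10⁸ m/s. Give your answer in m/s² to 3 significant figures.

7.08 × 10²³ m/s²

r = n²a₀/Z = 4.23 × 10⁻¹¹ m, v = Zαc/n = 5.47 × 10⁶ m/s
a = v²/r = (5.47 × 10⁶)² / 4.23 × 10⁻¹¹ = 7.08 × 10²³ m/s²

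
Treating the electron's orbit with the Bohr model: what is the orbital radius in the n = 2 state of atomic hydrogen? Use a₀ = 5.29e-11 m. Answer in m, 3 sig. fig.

2.12e-10 m

r_n = n²a₀/Z = 2² × 5.29e-11 / 1
    = 4 × 5.29e-11 / 1 = 2.12e-10 m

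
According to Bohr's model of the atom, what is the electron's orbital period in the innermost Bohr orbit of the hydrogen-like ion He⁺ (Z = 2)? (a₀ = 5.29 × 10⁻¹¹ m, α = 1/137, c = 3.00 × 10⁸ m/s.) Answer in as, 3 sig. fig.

37.9 as

r = n²a₀/Z = 1²·5.29 × 10⁻¹¹/2 = 2.65 × 10⁻¹¹ m
v = Zαc/n = 2·0.00730·3.00 × 10⁸/1 = 4.38 × 10⁶ m/s
T = 2πr/v = 3.79 × 10⁻¹⁷ s = 37.9 as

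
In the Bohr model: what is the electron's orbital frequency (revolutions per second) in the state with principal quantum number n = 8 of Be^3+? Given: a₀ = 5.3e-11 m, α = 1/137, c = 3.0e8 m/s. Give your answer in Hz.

2.1e14 Hz

r = n²a₀/Z = 8.5e-10 m, v = Zαc/n = 1.1e6 m/s
f = v/(2πr) = 2.1e14 Hz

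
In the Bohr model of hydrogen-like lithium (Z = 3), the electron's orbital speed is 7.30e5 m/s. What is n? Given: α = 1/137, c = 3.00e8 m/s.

9

v_n = Zαc/n ⇒ n = Zαc/v = 3 × 0.00730 × 3.00e8 / 7.30e5 ≈ 9.00
n = 9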